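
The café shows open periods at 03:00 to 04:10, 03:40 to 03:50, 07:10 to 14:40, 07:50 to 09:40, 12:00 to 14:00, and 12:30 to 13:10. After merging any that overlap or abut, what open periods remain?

03:40-03:50 overlaps/touches 03:00-04:10 → extend to 03:00-04:10.
07:10-14:40 is disjoint → start new block.
07:50-09:40 overlaps/touches 07:10-14:40 → extend to 07:10-14:40.
12:00-14:00 overlaps/touches 07:10-14:40 → extend to 07:10-14:40.
12:30-13:10 overlaps/touches 07:10-14:40 → extend to 07:10-14:40.

03:00-04:10, 07:10-14:40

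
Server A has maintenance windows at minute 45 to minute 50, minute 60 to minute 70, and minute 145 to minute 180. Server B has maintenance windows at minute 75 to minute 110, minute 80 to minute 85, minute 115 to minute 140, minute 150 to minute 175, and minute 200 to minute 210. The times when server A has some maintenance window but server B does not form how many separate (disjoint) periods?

4

Merge the second list: minute 75 to minute 110, minute 115 to minute 140, minute 150 to minute 175, minute 200 to minute 210.
A \ B = minute 45 to minute 50, minute 60 to minute 70, minute 145 to minute 150, minute 175 to minute 180.
That is 4 disjoint pieces.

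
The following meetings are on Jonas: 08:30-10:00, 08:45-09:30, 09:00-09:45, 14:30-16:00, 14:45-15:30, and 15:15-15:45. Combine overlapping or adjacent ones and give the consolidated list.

08:30-10:00, 14:30-16:00

08:45-09:30 overlaps/touches 08:30-10:00 → extend to 08:30-10:00.
09:00-09:45 overlaps/touches 08:30-10:00 → extend to 08:30-10:00.
14:30-16:00 is disjoint → start new block.
14:45-15:30 overlaps/touches 14:30-16:00 → extend to 14:30-16:00.
15:15-15:45 overlaps/touches 14:30-16:00 → extend to 14:30-16:00.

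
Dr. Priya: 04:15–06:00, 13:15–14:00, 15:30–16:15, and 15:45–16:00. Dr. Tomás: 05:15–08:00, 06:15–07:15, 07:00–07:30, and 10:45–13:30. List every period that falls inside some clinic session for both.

A, merged: 04:15–06:00, 13:15–14:00, 15:30–16:15.
B, merged: 05:15–08:00, 10:45–13:30.
04:15–06:00 meets the second set on 05:15–06:00.
13:15–14:00 meets the second set on 13:15–13:30.
15:30–16:15: no overlap with the second set.

05:15–06:00, 13:15–13:30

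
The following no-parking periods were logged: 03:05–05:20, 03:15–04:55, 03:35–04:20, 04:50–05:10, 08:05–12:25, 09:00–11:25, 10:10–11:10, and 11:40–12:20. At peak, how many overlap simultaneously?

Walk the sorted start/end points keeping a running depth.
The depth first hits 3 at 03:35.

3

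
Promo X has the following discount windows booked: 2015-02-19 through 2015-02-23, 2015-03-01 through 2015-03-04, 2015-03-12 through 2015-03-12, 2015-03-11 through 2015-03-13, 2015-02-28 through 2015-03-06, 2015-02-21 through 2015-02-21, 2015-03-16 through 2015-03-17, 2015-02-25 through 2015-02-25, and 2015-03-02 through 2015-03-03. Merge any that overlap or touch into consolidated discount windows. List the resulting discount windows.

2015-02-19 through 2015-02-23, 2015-02-25 through 2015-02-25, 2015-02-28 through 2015-03-06, 2015-03-11 through 2015-03-13, 2015-03-16 through 2015-03-17

Sort by start: 2015-02-19 through 2015-02-23, 2015-02-21 through 2015-02-21, 2015-02-25 through 2015-02-25, 2015-02-28 through 2015-03-06, 2015-03-01 through 2015-03-04, 2015-03-02 through 2015-03-03, 2015-03-11 through 2015-03-13, 2015-03-12 through 2015-03-12, 2015-03-16 through 2015-03-17.
2015-02-21 through 2015-02-21 overlaps/touches 2015-02-19 through 2015-02-23 → extend to 2015-02-19 through 2015-02-23.
2015-02-25 through 2015-02-25 is disjoint → start new block.
2015-02-28 through 2015-03-06 is disjoint → start new block.
2015-03-01 through 2015-03-04 overlaps/touches 2015-02-28 through 2015-03-06 → extend to 2015-02-28 through 2015-03-06.
2015-03-02 through 2015-03-03 overlaps/touches 2015-02-28 through 2015-03-06 → extend to 2015-02-28 through 2015-03-06.
2015-03-11 through 2015-03-13 is disjoint → start new block.
2015-03-12 through 2015-03-12 overlaps/touches 2015-03-11 through 2015-03-13 → extend to 2015-03-11 through 2015-03-13.
2015-03-16 through 2015-03-17 is disjoint → start new block.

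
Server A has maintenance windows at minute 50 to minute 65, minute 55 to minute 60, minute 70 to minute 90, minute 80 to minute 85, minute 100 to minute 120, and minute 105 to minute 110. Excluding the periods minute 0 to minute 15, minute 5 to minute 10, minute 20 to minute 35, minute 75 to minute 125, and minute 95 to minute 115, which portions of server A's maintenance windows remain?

Merge the first list: minute 50 to minute 65, minute 70 to minute 90, minute 100 to minute 120.
Merge the second list: minute 0 to minute 15, minute 20 to minute 35, minute 75 to minute 125.
minute 50 to minute 65: no B overlap → unchanged.
minute 70 to minute 90 minus B → minute 70 to minute 75.
minute 100 to minute 120: fully covered by B → removed.

minute 50 to minute 65, minute 70 to minute 75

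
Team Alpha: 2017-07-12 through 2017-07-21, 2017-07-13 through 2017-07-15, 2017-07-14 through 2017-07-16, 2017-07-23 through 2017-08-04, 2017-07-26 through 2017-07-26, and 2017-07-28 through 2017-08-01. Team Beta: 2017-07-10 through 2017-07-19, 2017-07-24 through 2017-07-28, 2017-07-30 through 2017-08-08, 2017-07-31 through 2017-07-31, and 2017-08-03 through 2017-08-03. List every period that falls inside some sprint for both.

2017-07-12 through 2017-07-19, 2017-07-24 through 2017-07-28, 2017-07-30 through 2017-08-04

A, merged: 2017-07-12 through 2017-07-21, 2017-07-23 through 2017-08-04.
B, merged: 2017-07-10 through 2017-07-19, 2017-07-24 through 2017-07-28, 2017-07-30 through 2017-08-08.
2017-07-12 through 2017-07-21 overlaps B on 2017-07-12 through 2017-07-19.
2017-07-23 through 2017-08-04 overlaps B on 2017-07-24 through 2017-07-28, 2017-07-30 through 2017-08-04.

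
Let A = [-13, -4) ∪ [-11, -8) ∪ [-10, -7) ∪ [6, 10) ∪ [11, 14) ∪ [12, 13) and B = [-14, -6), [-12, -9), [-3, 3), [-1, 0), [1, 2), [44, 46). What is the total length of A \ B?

First set merges to [-13, -4), [6, 10), [11, 14).
Second set merges to [-14, -6), [-3, 3), [44, 46).
A \ B = [-6, -4), [6, 10), [11, 14).
Total: 2 + 4 + 3 = 9.

9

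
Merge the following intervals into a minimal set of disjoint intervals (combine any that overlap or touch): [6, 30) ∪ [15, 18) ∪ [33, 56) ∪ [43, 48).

[15, 18) overlaps/touches [6, 30) → extend to [6, 30).
[33, 56) is disjoint → start new block.
[43, 48) overlaps/touches [33, 56) → extend to [33, 56).

[6, 30) ∪ [33, 56)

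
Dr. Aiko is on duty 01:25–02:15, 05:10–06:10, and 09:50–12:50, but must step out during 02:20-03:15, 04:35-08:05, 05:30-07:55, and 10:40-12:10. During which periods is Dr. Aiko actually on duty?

01:25-02:15, 09:50-10:40, 12:10-12:50

Second set merges to 02:20-03:15, 04:35-08:05, 10:40-12:10.
01:25-02:15: nothing removed.
05:10-06:10: entirely removed.
09:50-12:50 \ B = 09:50-10:40, 12:10-12:50.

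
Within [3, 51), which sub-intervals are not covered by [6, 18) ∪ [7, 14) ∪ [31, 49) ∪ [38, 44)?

After merging, the occupied span is [6, 18), [31, 49).
Uncovered inside [3, 51): [3, 6), [18, 31), [49, 51).

[3, 6) ∪ [18, 31) ∪ [49, 51)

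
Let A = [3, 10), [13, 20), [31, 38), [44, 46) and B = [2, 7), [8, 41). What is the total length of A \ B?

3

A \ B = [7, 8), [44, 46).
Total: 1 + 2 = 3.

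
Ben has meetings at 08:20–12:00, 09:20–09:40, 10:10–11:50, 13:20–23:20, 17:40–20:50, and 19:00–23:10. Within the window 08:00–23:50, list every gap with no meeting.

Covered (merged): 08:20-12:00, 13:20-23:20.
Uncovered inside 08:00-23:50: 08:00-08:20, 12:00-13:20, 23:20-23:50.

08:00-08:20, 12:00-13:20, 23:20-23:50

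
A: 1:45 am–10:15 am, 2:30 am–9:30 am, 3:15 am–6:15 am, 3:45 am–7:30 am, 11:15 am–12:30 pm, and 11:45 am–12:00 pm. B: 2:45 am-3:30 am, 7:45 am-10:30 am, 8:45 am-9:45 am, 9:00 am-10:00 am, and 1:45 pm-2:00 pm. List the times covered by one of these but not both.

Merge the first list: 1:45 am-10:15 am, 11:15 am-12:30 pm.
Merge the second list: 2:45 am-3:30 am, 7:45 am-10:30 am, 1:45 pm-2:00 pm.
A but not B: 1:45 am-2:45 am, 3:30 am-7:45 am, 11:15 am-12:30 pm.
B but not A: 10:15 am-10:30 am, 1:45 pm-2:00 pm.
Combining gives A △ B.

1:45 am-2:45 am, 3:30 am-7:45 am, 10:15 am-10:30 am, 11:15 am-12:30 pm, 1:45 pm-2:00 pm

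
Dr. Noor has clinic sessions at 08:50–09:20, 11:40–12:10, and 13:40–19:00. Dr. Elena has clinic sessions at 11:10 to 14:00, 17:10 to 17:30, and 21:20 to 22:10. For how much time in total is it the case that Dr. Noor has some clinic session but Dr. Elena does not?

A \ B = 08:50–09:20, 14:00–17:10, 17:30–19:00.
Total: 30 min + 3 h 10 min + 1 h 30 min = 5 h 10 min.

5 h 10 min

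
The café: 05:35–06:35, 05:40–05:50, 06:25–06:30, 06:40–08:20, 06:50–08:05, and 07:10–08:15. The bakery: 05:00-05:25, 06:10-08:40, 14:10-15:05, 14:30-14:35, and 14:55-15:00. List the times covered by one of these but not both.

05:00-05:25, 05:35-06:10, 06:35-06:40, 08:20-08:40, 14:10-15:05

Merge the first list: 05:35-06:35, 06:40-08:20.
Merge the second list: 05:00-05:25, 06:10-08:40, 14:10-15:05.
A but not B: 05:35-06:10.
B but not A: 05:00-05:25, 06:35-06:40, 08:20-08:40, 14:10-15:05.
Combining gives A △ B.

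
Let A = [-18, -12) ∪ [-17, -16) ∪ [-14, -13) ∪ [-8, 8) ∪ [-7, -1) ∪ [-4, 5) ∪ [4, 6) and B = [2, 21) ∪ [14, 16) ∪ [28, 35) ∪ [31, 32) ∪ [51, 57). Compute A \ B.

A, merged: [-18, -12), [-8, 8).
B, merged: [2, 21), [28, 35), [51, 57).
[-18, -12): nothing removed.
[-8, 8) \ B = [-8, 2).

[-18, -12) ∪ [-8, 2)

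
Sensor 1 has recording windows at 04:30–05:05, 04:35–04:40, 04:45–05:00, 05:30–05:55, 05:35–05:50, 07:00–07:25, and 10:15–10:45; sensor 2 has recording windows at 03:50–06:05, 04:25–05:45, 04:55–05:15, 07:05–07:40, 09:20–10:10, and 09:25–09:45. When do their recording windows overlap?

First set merges to 04:30–05:05, 05:30–05:55, 07:00–07:25, 10:15–10:45.
Second set merges to 03:50–06:05, 07:05–07:40, 09:20–10:10.
04:30–05:05 ∩ B → 04:30–05:05.
05:30–05:55 ∩ B → 05:30–05:55.
07:00–07:25 ∩ B → 07:05–07:25.
10:15–10:45 meets no B interval.

04:30–05:05, 05:30–05:55, 07:05–07:25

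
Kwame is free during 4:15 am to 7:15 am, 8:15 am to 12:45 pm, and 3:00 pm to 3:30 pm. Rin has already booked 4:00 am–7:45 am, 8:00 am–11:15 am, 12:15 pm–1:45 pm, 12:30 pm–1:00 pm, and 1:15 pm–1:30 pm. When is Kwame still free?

11:15 am–12:15 pm, 3:00 pm–3:30 pm

B, merged: 4:00 am–7:45 am, 8:00 am–11:15 am, 12:15 pm–1:45 pm.
4:15 am–7:15 am: fully covered by B → removed.
8:15 am–12:45 pm minus B → 11:15 am–12:15 pm.
3:00 pm–3:30 pm: no B overlap → unchanged.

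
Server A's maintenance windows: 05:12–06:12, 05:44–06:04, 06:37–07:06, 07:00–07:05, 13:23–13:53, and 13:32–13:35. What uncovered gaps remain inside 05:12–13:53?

Covered (merged): 05:12–06:12, 06:37–07:06, 13:23–13:53.
Complement within 05:12–13:53: 06:12–06:37, 07:06–13:23.

06:12–06:37, 07:06–13:23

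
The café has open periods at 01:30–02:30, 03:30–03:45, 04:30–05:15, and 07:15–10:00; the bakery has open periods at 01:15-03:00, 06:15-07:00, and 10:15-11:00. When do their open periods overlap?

01:30–02:30

01:30–02:30 overlaps B on 01:30–02:30.
03:30–03:45 falls entirely outside B.
04:30–05:15 falls entirely outside B.
07:15–10:00 falls entirely outside B.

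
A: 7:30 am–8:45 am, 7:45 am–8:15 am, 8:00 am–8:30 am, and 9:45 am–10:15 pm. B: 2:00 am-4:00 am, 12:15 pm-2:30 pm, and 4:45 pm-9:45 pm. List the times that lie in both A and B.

First set merges to 7:30 am-8:45 am, 9:45 am-10:15 pm.
7:30 am-8:45 am falls entirely outside B.
9:45 am-10:15 pm overlaps B on 12:15 pm-2:30 pm, 4:45 pm-9:45 pm.

12:15 pm-2:30 pm, 4:45 pm-9:45 pm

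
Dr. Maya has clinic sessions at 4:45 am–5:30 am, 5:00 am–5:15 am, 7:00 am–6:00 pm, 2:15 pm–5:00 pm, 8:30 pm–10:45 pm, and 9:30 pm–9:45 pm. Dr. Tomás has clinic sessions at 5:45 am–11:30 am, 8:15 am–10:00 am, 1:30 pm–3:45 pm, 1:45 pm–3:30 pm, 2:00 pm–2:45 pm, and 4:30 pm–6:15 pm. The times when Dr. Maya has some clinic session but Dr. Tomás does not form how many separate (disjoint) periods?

4

A, merged: 4:45 am-5:30 am, 7:00 am-6:00 pm, 8:30 pm-10:45 pm.
B, merged: 5:45 am-11:30 am, 1:30 pm-3:45 pm, 4:30 pm-6:15 pm.
A \ B = 4:45 am-5:30 am, 11:30 am-1:30 pm, 3:45 pm-4:30 pm, 8:30 pm-10:45 pm.
That is 4 disjoint pieces.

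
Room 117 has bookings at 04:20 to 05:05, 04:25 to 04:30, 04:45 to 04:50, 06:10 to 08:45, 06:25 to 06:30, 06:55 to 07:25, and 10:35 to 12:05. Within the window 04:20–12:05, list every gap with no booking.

05:05-06:10, 08:45-10:35

After merging, the occupied span is 04:20-05:05, 06:10-08:45, 10:35-12:05.
Uncovered inside 04:20-12:05: 05:05-06:10, 08:45-10:35.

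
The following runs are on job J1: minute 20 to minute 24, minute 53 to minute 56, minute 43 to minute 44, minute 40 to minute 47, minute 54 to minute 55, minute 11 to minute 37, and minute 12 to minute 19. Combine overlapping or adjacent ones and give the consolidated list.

Sort by start: minute 11 to minute 37, minute 12 to minute 19, minute 20 to minute 24, minute 40 to minute 47, minute 43 to minute 44, minute 53 to minute 56, minute 54 to minute 55.
minute 12 to minute 19 overlaps/touches minute 11 to minute 37 → extend to minute 11 to minute 37.
minute 20 to minute 24 overlaps/touches minute 11 to minute 37 → extend to minute 11 to minute 37.
minute 40 to minute 47 is disjoint → start new block.
minute 43 to minute 44 overlaps/touches minute 40 to minute 47 → extend to minute 40 to minute 47.
minute 53 to minute 56 is disjoint → start new block.
minute 54 to minute 55 overlaps/touches minute 53 to minute 56 → extend to minute 53 to minute 56.

minute 11 to minute 37, minute 40 to minute 47, minute 53 to minute 56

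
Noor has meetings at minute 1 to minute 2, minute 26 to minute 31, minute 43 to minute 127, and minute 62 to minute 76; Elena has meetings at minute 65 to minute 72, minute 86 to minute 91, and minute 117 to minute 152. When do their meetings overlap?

minute 65 to minute 72, minute 86 to minute 91, minute 117 to minute 127

First set merges to minute 1 to minute 2, minute 26 to minute 31, minute 43 to minute 127.
minute 1 to minute 2 meets no B interval.
minute 26 to minute 31 meets no B interval.
minute 43 to minute 127 ∩ B → minute 65 to minute 72, minute 86 to minute 91, minute 117 to minute 127.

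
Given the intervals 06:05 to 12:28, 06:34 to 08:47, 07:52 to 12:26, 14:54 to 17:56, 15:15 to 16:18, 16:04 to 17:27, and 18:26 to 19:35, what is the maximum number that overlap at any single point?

3

At 07:52, 3 of the intervals are simultaneously active.
No point has more.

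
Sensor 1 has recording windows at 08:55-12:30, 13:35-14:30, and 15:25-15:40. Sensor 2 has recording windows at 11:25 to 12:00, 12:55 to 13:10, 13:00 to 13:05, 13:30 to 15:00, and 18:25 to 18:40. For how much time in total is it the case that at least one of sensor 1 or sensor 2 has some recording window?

B, merged: 11:25-12:00, 12:55-13:10, 13:30-15:00, 18:25-18:40.
A ∪ B = 08:55-12:30, 12:55-13:10, 13:30-15:00, 15:25-15:40, 18:25-18:40.
Total: 3 h 35 min + 15 min + 1 h 30 min + 15 min + 15 min = 5 h 50 min.

5 h 50 min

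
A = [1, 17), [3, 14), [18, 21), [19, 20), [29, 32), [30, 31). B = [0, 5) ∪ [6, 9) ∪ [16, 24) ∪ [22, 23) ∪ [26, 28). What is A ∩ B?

Merge the first list: [1, 17), [18, 21), [29, 32).
Merge the second list: [0, 5), [6, 9), [16, 24), [26, 28).
[1, 17) overlaps B on [1, 5), [6, 9), [16, 17).
[18, 21) overlaps B on [18, 21).
[29, 32) falls entirely outside B.

[1, 5) ∪ [6, 9) ∪ [16, 17) ∪ [18, 21)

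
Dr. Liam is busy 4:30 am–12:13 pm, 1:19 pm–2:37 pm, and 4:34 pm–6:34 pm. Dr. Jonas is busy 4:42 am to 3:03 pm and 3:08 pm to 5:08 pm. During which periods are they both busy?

4:42 am-12:13 pm, 1:19 pm-2:37 pm, 4:34 pm-5:08 pm

4:30 am-12:13 pm ∩ B → 4:42 am-12:13 pm.
1:19 pm-2:37 pm ∩ B → 1:19 pm-2:37 pm.
4:34 pm-6:34 pm ∩ B → 4:34 pm-5:08 pm.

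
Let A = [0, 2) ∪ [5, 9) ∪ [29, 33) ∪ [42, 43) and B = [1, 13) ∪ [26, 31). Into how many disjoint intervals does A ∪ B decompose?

3

A ∪ B = [0, 13), [26, 33), [42, 43).
That is 3 disjoint pieces.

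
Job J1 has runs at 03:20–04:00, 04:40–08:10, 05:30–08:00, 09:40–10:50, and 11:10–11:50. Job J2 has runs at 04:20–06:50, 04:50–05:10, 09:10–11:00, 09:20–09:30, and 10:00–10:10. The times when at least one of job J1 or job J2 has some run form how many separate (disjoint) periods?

Merge the first list: 03:20–04:00, 04:40–08:10, 09:40–10:50, 11:10–11:50.
Merge the second list: 04:20–06:50, 09:10–11:00.
A ∪ B = 03:20–04:00, 04:20–08:10, 09:10–11:00, 11:10–11:50.
That is 4 disjoint pieces.

4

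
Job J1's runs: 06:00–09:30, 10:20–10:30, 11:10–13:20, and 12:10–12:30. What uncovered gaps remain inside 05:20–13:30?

05:20-06:00, 09:30-10:20, 10:30-11:10, 13:20-13:30

After merging, the occupied span is 06:00-09:30, 10:20-10:30, 11:10-13:20.
Gaps within 05:20-13:30: 05:20-06:00, 09:30-10:20, 10:30-11:10, 13:20-13:30.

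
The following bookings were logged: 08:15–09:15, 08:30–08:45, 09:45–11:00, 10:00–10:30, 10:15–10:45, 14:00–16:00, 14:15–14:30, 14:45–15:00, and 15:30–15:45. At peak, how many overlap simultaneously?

3

At 10:15, 3 of the intervals are simultaneously active.
No point has more.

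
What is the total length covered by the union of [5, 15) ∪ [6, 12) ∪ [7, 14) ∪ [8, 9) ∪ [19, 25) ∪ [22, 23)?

16

Merged: [5, 15), [19, 25).
Lengths: 10 + 6 = 16.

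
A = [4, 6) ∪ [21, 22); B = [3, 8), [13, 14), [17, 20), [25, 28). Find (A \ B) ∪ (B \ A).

[3, 4) ∪ [6, 8) ∪ [13, 14) ∪ [17, 20) ∪ [21, 22) ∪ [25, 28)

Only in the first: [21, 22).
Only in the second: [3, 4), [6, 8), [13, 14), [17, 20), [25, 28).
Together these are the periods covered by exactly one.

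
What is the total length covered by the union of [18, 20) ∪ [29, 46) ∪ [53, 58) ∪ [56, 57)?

Merged: [18, 20), [29, 46), [53, 58).
Lengths: 2 + 17 + 5 = 24.

24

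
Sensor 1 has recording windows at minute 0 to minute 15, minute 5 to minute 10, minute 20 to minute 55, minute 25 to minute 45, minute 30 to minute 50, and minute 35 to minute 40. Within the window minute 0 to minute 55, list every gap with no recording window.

Covered (merged): minute 0 to minute 15, minute 20 to minute 55.
Gaps within minute 0 to minute 55: minute 15 to minute 20.

minute 15 to minute 20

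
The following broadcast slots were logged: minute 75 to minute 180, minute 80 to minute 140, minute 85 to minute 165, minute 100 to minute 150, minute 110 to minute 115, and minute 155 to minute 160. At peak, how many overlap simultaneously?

5

Walk the sorted start/end points keeping a running depth.
The depth first hits 5 at minute 110.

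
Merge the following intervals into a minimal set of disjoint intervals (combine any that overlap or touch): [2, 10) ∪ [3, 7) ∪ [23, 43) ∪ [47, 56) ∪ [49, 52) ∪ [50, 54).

[2, 10) ∪ [23, 43) ∪ [47, 56)

[3, 7) overlaps/touches [2, 10) → extend to [2, 10).
[23, 43) is disjoint → start new block.
[47, 56) is disjoint → start new block.
[49, 52) overlaps/touches [47, 56) → extend to [47, 56).
[50, 54) overlaps/touches [47, 56) → extend to [47, 56).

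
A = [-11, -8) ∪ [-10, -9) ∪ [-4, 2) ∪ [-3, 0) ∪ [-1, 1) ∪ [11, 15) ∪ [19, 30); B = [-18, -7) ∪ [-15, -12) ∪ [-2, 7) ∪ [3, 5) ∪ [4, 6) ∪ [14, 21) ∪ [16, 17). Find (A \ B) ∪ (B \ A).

[-18, -11) ∪ [-8, -7) ∪ [-4, -2) ∪ [2, 7) ∪ [11, 14) ∪ [15, 19) ∪ [21, 30)

First set merges to [-11, -8), [-4, 2), [11, 15), [19, 30).
Second set merges to [-18, -7), [-2, 7), [14, 21).
A \ B = [-4, -2), [11, 14), [21, 30).
B \ A = [-18, -11), [-8, -7), [2, 7), [15, 19).
Union of the two gives the symmetric difference.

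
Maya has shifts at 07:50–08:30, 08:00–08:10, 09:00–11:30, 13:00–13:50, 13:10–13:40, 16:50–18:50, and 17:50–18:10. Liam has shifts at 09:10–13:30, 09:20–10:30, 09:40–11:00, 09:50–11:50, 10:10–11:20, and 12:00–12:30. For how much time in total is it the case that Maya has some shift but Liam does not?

3 h 10 min

Merge the first list: 07:50–08:30, 09:00–11:30, 13:00–13:50, 16:50–18:50.
Merge the second list: 09:10–13:30.
A \ B = 07:50–08:30, 09:00–09:10, 13:30–13:50, 16:50–18:50.
Total: 40 min + 10 min + 20 min + 2 h = 3 h 10 min.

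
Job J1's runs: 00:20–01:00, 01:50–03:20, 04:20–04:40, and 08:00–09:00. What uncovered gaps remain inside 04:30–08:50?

Covered (merged): 00:20–01:00, 01:50–03:20, 04:20–04:40, 08:00–09:00.
Uncovered inside 04:30–08:50: 04:40–08:00.

04:40–08:00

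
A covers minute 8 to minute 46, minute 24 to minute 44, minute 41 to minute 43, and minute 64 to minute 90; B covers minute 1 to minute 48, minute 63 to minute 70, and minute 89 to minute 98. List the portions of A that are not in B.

minute 70 to minute 89

A, merged: minute 8 to minute 46, minute 64 to minute 90.
minute 8 to minute 46 lies entirely inside B → drops out.
minute 64 to minute 90 with B removed leaves minute 70 to minute 89.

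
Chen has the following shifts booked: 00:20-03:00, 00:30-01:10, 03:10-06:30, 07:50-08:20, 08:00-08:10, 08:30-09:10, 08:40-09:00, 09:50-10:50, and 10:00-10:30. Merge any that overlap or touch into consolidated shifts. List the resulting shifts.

00:30–01:10 overlaps/touches 00:20–03:00 → extend to 00:20–03:00.
03:10–06:30 is disjoint → start new block.
07:50–08:20 is disjoint → start new block.
08:00–08:10 overlaps/touches 07:50–08:20 → extend to 07:50–08:20.
08:30–09:10 is disjoint → start new block.
08:40–09:00 overlaps/touches 08:30–09:10 → extend to 08:30–09:10.
09:50–10:50 is disjoint → start new block.
10:00–10:30 overlaps/touches 09:50–10:50 → extend to 09:50–10:50.

00:20–03:00, 03:10–06:30, 07:50–08:20, 08:30–09:10, 09:50–10:50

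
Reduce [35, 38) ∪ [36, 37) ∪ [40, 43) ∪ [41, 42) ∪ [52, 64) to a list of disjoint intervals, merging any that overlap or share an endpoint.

[36, 37) overlaps/touches [35, 38) → extend to [35, 38).
[40, 43) is disjoint → start new block.
[41, 42) overlaps/touches [40, 43) → extend to [40, 43).
[52, 64) is disjoint → start new block.

[35, 38) ∪ [40, 43) ∪ [52, 64)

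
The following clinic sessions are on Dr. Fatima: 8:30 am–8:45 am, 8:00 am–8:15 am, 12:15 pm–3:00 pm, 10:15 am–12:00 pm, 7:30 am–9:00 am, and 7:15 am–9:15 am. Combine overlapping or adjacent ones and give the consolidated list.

7:15 am-9:15 am, 10:15 am-12:00 pm, 12:15 pm-3:00 pm

Sort by start: 7:15 am-9:15 am, 7:30 am-9:00 am, 8:00 am-8:15 am, 8:30 am-8:45 am, 10:15 am-12:00 pm, 12:15 pm-3:00 pm.
7:30 am-9:00 am overlaps/touches 7:15 am-9:15 am → extend to 7:15 am-9:15 am.
8:00 am-8:15 am overlaps/touches 7:15 am-9:15 am → extend to 7:15 am-9:15 am.
8:30 am-8:45 am overlaps/touches 7:15 am-9:15 am → extend to 7:15 am-9:15 am.
10:15 am-12:00 pm is disjoint → start new block.
12:15 pm-3:00 pm is disjoint → start new block.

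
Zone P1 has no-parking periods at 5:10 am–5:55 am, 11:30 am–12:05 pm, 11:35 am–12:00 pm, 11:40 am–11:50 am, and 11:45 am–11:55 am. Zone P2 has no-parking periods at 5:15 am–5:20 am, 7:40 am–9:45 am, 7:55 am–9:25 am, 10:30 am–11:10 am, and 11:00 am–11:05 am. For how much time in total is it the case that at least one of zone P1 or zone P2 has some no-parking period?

4 h 5 min

Merge the first list: 5:10 am-5:55 am, 11:30 am-12:05 pm.
Merge the second list: 5:15 am-5:20 am, 7:40 am-9:45 am, 10:30 am-11:10 am.
A ∪ B = 5:10 am-5:55 am, 7:40 am-9:45 am, 10:30 am-11:10 am, 11:30 am-12:05 pm.
Total: 45 min + 2 h 5 min + 40 min + 35 min = 4 h 5 min.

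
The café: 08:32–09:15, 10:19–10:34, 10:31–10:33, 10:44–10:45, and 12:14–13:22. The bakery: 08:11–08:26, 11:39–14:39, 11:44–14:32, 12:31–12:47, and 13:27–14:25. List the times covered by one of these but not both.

08:11-08:26, 08:32-09:15, 10:19-10:34, 10:44-10:45, 11:39-12:14, 13:22-14:39

Merge the first list: 08:32-09:15, 10:19-10:34, 10:44-10:45, 12:14-13:22.
Merge the second list: 08:11-08:26, 11:39-14:39.
Only in the first: 08:32-09:15, 10:19-10:34, 10:44-10:45.
Only in the second: 08:11-08:26, 11:39-12:14, 13:22-14:39.
Together these are the periods covered by exactly one.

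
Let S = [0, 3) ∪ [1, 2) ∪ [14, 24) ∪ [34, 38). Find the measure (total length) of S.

17

Merged: [0, 3), [14, 24), [34, 38).
Lengths: 3 + 10 + 4 = 17.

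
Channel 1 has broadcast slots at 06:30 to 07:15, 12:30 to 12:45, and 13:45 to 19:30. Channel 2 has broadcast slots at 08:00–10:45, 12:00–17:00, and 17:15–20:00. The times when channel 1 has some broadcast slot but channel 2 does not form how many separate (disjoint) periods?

2

A \ B = 06:30-07:15, 17:00-17:15.
That is 2 disjoint pieces.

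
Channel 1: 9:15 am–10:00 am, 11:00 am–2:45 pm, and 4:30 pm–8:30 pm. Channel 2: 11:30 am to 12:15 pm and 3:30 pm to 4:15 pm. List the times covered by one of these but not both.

9:15 am–10:00 am, 11:00 am–11:30 am, 12:15 pm–2:45 pm, 3:30 pm–4:15 pm, 4:30 pm–8:30 pm

A but not B: 9:15 am–10:00 am, 11:00 am–11:30 am, 12:15 pm–2:45 pm, 4:30 pm–8:30 pm.
B but not A: 3:30 pm–4:15 pm.
Combining gives A △ B.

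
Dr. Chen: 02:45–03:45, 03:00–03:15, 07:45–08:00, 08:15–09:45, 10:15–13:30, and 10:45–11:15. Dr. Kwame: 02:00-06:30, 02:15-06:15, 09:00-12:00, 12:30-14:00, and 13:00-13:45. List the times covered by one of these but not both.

First set merges to 02:45–03:45, 07:45–08:00, 08:15–09:45, 10:15–13:30.
Second set merges to 02:00–06:30, 09:00–12:00, 12:30–14:00.
A \ B = 07:45–08:00, 08:15–09:00, 12:00–12:30.
B \ A = 02:00–02:45, 03:45–06:30, 09:45–10:15, 13:30–14:00.
Union of the two gives the symmetric difference.

02:00–02:45, 03:45–06:30, 07:45–08:00, 08:15–09:00, 09:45–10:15, 12:00–12:30, 13:30–14:00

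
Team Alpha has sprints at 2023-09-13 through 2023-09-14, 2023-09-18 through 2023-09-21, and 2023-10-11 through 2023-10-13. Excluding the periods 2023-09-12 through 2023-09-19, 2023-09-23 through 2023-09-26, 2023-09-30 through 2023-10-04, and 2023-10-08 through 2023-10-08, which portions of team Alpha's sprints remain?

2023-09-13 through 2023-09-14: entirely removed.
2023-09-18 through 2023-09-21 \ B = 2023-09-20 through 2023-09-21.
2023-10-11 through 2023-10-13: nothing removed.

2023-09-20 through 2023-09-21, 2023-10-11 through 2023-10-13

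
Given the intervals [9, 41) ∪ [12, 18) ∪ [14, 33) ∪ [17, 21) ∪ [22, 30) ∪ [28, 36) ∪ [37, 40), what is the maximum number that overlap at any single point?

4

At 17, 4 of the intervals are simultaneously active.
No point has more.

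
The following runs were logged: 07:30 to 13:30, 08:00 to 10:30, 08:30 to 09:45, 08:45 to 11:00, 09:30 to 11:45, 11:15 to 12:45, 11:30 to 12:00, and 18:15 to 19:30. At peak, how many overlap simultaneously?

Sweep endpoints in order; track running count of active intervals.
Peak of 5 reached at 09:30.

5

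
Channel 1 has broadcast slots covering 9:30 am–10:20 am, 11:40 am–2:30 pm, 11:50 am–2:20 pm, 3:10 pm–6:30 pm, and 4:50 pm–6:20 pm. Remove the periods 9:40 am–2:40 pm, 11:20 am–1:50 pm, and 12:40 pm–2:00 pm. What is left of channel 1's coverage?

Merge the first list: 9:30 am–10:20 am, 11:40 am–2:30 pm, 3:10 pm–6:30 pm.
Merge the second list: 9:40 am–2:40 pm.
9:30 am–10:20 am \ B = 9:30 am–9:40 am.
11:40 am–2:30 pm: entirely removed.
3:10 pm–6:30 pm: nothing removed.

9:30 am–9:40 am, 3:10 pm–6:30 pm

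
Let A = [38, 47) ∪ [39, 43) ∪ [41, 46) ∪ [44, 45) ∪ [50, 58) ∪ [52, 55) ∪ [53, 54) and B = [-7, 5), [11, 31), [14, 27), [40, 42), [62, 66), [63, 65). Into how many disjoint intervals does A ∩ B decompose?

A, merged: [38, 47), [50, 58).
B, merged: [-7, 5), [11, 31), [40, 42), [62, 66).
A ∩ B = [40, 42).
That is 1 disjoint piece.

1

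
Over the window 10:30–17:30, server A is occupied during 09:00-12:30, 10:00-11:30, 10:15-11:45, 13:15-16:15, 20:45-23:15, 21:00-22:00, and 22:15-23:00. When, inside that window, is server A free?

12:30-13:15, 16:15-17:30

After merging, the occupied span is 09:00-12:30, 13:15-16:15, 20:45-23:15.
Gaps within 10:30-17:30: 12:30-13:15, 16:15-17:30.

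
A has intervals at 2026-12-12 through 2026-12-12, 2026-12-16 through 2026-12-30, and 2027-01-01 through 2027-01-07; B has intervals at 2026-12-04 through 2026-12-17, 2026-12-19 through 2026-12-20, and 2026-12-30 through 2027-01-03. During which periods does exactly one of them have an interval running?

A but not B: 2026-12-18 through 2026-12-18, 2026-12-21 through 2026-12-29, 2027-01-04 through 2027-01-07.
B but not A: 2026-12-04 through 2026-12-11, 2026-12-13 through 2026-12-15, 2026-12-31 through 2026-12-31.
Combining gives A △ B.

2026-12-04 through 2026-12-11, 2026-12-13 through 2026-12-15, 2026-12-18 through 2026-12-18, 2026-12-21 through 2026-12-29, 2026-12-31 through 2026-12-31, 2027-01-04 through 2027-01-07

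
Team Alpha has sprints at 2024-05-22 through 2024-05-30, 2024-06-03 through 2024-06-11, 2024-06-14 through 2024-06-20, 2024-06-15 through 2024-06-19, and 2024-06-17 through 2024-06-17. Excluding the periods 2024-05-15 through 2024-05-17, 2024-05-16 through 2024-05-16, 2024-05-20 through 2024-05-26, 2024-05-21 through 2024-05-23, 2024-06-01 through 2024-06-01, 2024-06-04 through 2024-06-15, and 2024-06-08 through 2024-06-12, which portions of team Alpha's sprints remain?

2024-05-27 through 2024-05-30, 2024-06-03 through 2024-06-03, 2024-06-16 through 2024-06-20

First set merges to 2024-05-22 through 2024-05-30, 2024-06-03 through 2024-06-11, 2024-06-14 through 2024-06-20.
Second set merges to 2024-05-15 through 2024-05-17, 2024-05-20 through 2024-05-26, 2024-06-01 through 2024-06-01, 2024-06-04 through 2024-06-15.
2024-05-22 through 2024-05-30 minus B → 2024-05-27 through 2024-05-30.
2024-06-03 through 2024-06-11 minus B → 2024-06-03 through 2024-06-03.
2024-06-14 through 2024-06-20 minus B → 2024-06-16 through 2024-06-20.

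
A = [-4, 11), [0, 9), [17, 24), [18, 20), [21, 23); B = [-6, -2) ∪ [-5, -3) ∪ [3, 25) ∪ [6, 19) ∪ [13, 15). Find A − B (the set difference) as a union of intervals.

First set merges to [-4, 11), [17, 24).
Second set merges to [-6, -2), [3, 25).
[-4, 11) minus B → [-2, 3).
[17, 24): fully covered by B → removed.

[-2, 3)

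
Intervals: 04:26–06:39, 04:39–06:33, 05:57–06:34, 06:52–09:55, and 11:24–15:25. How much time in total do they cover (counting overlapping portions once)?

9 h 17 min

Merged: 04:26–06:39, 06:52–09:55, 11:24–15:25.
Lengths: 2 h 13 min + 3 h 3 min + 4 h 1 min = 9 h 17 min.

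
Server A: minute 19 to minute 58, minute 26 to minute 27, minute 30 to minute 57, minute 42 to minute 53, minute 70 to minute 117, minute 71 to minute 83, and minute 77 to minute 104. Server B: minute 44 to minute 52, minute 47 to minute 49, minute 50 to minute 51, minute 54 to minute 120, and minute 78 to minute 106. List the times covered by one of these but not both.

minute 19 to minute 44, minute 52 to minute 54, minute 58 to minute 70, minute 117 to minute 120

First set merges to minute 19 to minute 58, minute 70 to minute 117.
Second set merges to minute 44 to minute 52, minute 54 to minute 120.
A but not B: minute 19 to minute 44, minute 52 to minute 54.
B but not A: minute 58 to minute 70, minute 117 to minute 120.
Combining gives A △ B.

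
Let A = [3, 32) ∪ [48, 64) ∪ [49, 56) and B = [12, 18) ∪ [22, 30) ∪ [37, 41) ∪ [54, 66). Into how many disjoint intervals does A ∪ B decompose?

First set merges to [3, 32), [48, 64).
A ∪ B = [3, 32), [37, 41), [48, 66).
That is 3 disjoint pieces.

3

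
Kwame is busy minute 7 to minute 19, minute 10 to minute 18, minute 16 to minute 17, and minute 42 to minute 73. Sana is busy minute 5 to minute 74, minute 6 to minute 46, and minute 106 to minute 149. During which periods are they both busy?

minute 7 to minute 19, minute 42 to minute 73

First set merges to minute 7 to minute 19, minute 42 to minute 73.
Second set merges to minute 5 to minute 74, minute 106 to minute 149.
minute 7 to minute 19 ∩ B → minute 7 to minute 19.
minute 42 to minute 73 ∩ B → minute 42 to minute 73.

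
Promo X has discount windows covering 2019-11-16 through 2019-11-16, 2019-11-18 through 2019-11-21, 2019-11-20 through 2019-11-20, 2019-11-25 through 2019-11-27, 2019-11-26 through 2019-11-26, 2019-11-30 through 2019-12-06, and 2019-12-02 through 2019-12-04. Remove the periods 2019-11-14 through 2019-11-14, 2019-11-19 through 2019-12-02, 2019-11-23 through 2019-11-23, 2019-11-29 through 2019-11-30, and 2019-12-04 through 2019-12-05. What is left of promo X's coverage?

First set merges to 2019-11-16 through 2019-11-16, 2019-11-18 through 2019-11-21, 2019-11-25 through 2019-11-27, 2019-11-30 through 2019-12-06.
Second set merges to 2019-11-14 through 2019-11-14, 2019-11-19 through 2019-12-02, 2019-12-04 through 2019-12-05.
2019-11-16 through 2019-11-16: nothing removed.
2019-11-18 through 2019-11-21 \ B = 2019-11-18 through 2019-11-18.
2019-11-25 through 2019-11-27: entirely removed.
2019-11-30 through 2019-12-06 \ B = 2019-12-03 through 2019-12-03, 2019-12-06 through 2019-12-06.

2019-11-16 through 2019-11-16, 2019-11-18 through 2019-11-18, 2019-12-03 through 2019-12-03, 2019-12-06 through 2019-12-06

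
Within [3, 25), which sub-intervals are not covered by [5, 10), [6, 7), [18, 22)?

[3, 5) ∪ [10, 18) ∪ [22, 25)

Covered (merged): [5, 10), [18, 22).
Gaps within [3, 25): [3, 5), [10, 18), [22, 25).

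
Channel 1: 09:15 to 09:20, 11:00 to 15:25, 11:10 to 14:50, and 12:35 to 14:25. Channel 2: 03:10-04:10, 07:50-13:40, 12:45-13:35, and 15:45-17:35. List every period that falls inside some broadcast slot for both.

First set merges to 09:15–09:20, 11:00–15:25.
Second set merges to 03:10–04:10, 07:50–13:40, 15:45–17:35.
09:15–09:20 meets the second set on 09:15–09:20.
11:00–15:25 meets the second set on 11:00–13:40.

09:15–09:20, 11:00–13:40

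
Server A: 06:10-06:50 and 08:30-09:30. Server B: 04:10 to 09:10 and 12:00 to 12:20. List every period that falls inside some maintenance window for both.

06:10–06:50 overlaps B on 06:10–06:50.
08:30–09:30 overlaps B on 08:30–09:10.

06:10–06:50, 08:30–09:10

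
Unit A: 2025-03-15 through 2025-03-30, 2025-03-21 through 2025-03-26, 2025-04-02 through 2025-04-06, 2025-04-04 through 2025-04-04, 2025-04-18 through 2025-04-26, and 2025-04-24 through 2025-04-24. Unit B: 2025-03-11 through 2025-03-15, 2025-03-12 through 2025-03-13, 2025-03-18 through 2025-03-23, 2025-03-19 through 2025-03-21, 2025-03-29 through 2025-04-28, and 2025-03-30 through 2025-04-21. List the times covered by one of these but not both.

2025-03-11 through 2025-03-14, 2025-03-16 through 2025-03-17, 2025-03-24 through 2025-03-28, 2025-03-31 through 2025-04-01, 2025-04-07 through 2025-04-17, 2025-04-27 through 2025-04-28

A, merged: 2025-03-15 through 2025-03-30, 2025-04-02 through 2025-04-06, 2025-04-18 through 2025-04-26.
B, merged: 2025-03-11 through 2025-03-15, 2025-03-18 through 2025-03-23, 2025-03-29 through 2025-04-28.
Only in the first: 2025-03-16 through 2025-03-17, 2025-03-24 through 2025-03-28.
Only in the second: 2025-03-11 through 2025-03-14, 2025-03-31 through 2025-04-01, 2025-04-07 through 2025-04-17, 2025-04-27 through 2025-04-28.
Together these are the periods covered by exactly one.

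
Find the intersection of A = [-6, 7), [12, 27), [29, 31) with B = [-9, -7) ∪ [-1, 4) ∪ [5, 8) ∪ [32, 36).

[-1, 4) ∪ [5, 7)

[-6, 7) overlaps B on [-1, 4), [5, 7).
[12, 27) falls entirely outside B.
[29, 31) falls entirely outside B.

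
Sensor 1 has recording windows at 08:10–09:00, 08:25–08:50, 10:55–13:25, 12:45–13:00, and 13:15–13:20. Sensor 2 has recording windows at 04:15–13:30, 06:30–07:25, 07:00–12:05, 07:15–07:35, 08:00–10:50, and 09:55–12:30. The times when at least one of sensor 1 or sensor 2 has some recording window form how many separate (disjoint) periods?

First set merges to 08:10-09:00, 10:55-13:25.
Second set merges to 04:15-13:30.
A ∪ B = 04:15-13:30.
That is 1 disjoint piece.

1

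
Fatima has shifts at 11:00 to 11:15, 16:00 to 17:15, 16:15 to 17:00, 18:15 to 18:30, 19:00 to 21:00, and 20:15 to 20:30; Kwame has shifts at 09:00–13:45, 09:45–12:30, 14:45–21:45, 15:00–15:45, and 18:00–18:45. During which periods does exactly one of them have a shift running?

09:00–11:00, 11:15–13:45, 14:45–16:00, 17:15–18:15, 18:30–19:00, 21:00–21:45

A, merged: 11:00–11:15, 16:00–17:15, 18:15–18:30, 19:00–21:00.
B, merged: 09:00–13:45, 14:45–21:45.
Only in the first: none.
Only in the second: 09:00–11:00, 11:15–13:45, 14:45–16:00, 17:15–18:15, 18:30–19:00, 21:00–21:45.
Together these are the periods covered by exactly one.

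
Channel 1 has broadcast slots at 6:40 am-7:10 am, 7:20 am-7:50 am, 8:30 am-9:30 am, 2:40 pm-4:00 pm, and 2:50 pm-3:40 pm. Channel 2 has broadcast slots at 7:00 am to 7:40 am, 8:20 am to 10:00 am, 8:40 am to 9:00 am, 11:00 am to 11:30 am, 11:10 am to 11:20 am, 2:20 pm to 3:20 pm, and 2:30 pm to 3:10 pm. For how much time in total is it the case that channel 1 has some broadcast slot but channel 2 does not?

1 h 10 min

A, merged: 6:40 am-7:10 am, 7:20 am-7:50 am, 8:30 am-9:30 am, 2:40 pm-4:00 pm.
B, merged: 7:00 am-7:40 am, 8:20 am-10:00 am, 11:00 am-11:30 am, 2:20 pm-3:20 pm.
A \ B = 6:40 am-7:00 am, 7:40 am-7:50 am, 3:20 pm-4:00 pm.
Total: 20 min + 10 min + 40 min = 1 h 10 min.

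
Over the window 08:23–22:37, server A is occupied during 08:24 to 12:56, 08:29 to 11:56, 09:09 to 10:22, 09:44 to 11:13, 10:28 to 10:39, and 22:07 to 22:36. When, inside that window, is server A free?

After merging, the occupied span is 08:24–12:56, 22:07–22:36.
Uncovered inside 08:23–22:37: 08:23–08:24, 12:56–22:07, 22:36–22:37.

08:23–08:24, 12:56–22:07, 22:36–22:37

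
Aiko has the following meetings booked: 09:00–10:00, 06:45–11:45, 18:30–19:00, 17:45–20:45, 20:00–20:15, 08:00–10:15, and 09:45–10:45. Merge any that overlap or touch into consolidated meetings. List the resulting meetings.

06:45–11:45, 17:45–20:45

Sort by start: 06:45–11:45, 08:00–10:15, 09:00–10:00, 09:45–10:45, 17:45–20:45, 18:30–19:00, 20:00–20:15.
08:00–10:15 overlaps/touches 06:45–11:45 → extend to 06:45–11:45.
09:00–10:00 overlaps/touches 06:45–11:45 → extend to 06:45–11:45.
09:45–10:45 overlaps/touches 06:45–11:45 → extend to 06:45–11:45.
17:45–20:45 is disjoint → start new block.
18:30–19:00 overlaps/touches 17:45–20:45 → extend to 17:45–20:45.
20:00–20:15 overlaps/touches 17:45–20:45 → extend to 17:45–20:45.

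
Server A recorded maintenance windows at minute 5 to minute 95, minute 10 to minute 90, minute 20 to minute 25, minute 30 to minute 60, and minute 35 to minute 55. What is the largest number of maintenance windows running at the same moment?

4

Walk the sorted start/end points keeping a running depth.
The depth first hits 4 at minute 35.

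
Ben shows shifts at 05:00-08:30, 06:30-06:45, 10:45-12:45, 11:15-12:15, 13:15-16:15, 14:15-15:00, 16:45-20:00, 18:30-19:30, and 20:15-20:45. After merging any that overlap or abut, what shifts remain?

06:30-06:45 overlaps/touches 05:00-08:30 → extend to 05:00-08:30.
10:45-12:45 is disjoint → start new block.
11:15-12:15 overlaps/touches 10:45-12:45 → extend to 10:45-12:45.
13:15-16:15 is disjoint → start new block.
14:15-15:00 overlaps/touches 13:15-16:15 → extend to 13:15-16:15.
16:45-20:00 is disjoint → start new block.
18:30-19:30 overlaps/touches 16:45-20:00 → extend to 16:45-20:00.
20:15-20:45 is disjoint → start new block.

05:00-08:30, 10:45-12:45, 13:15-16:15, 16:45-20:00, 20:15-20:45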